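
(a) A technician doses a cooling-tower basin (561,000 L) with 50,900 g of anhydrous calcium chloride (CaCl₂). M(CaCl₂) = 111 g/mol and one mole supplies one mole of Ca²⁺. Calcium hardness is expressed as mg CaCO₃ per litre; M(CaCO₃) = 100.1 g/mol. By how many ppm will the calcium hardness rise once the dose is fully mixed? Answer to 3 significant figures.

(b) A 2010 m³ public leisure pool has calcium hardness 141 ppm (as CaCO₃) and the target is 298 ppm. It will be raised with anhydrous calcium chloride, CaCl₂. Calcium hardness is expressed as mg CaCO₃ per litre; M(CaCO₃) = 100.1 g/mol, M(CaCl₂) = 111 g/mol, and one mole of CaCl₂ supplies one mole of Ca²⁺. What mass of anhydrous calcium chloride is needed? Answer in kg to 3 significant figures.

(a) Moles of Ca²⁺: 50,900 g ÷ 111 g/mol = 458.6 mol.
(a) As CaCO₃: 458.6 mol × 100.1 g/mol = 45,900 g.
(a) Rise: 45,900 g / 561,000 L × 1000 = 81.82 mg/L.

(b) Volume: 2010 m³ = 2,010,000 L.
(b) Hardness to add: (298 − 141) = 157 mg/L as CaCO₃ × 2,010,000 L = 315,600 g as CaCO₃.
(b) Moles of Ca²⁺ (1 mol Ca²⁺ ≡ 1 mol CaCO₃): 315,600 / 100.1 g/mol = 3153 mol.
(b) Mass of CaCl₂: 3153 × 111 = 349,900 g.

(a) 81.8 ppm; (b) 350 kg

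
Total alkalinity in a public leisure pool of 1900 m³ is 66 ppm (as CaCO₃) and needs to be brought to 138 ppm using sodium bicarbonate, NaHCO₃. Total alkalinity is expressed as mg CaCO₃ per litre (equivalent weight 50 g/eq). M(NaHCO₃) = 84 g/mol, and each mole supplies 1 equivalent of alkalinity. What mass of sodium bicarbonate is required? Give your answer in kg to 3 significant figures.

230 kg

Volume: 1900 m³ = 1,900,000 L.
Alkalinity to add: (138 − 66) = 72 mg/L as CaCO₃ × 1,900,000 L = 136,800 g as CaCO₃.
Equivalents: 136,800 g ÷ 50 g/eq = 2736 eq.
NaHCO₃ supplies 1 eq per mole → 2736 mol.
Mass: 2736 mol × 84 g/mol = 229,800 g.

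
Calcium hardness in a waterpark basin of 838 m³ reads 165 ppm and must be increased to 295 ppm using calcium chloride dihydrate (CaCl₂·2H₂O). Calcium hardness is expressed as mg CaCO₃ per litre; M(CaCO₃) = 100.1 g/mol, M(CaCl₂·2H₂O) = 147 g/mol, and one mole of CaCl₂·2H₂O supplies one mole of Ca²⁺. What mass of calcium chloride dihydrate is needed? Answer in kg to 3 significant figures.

160 kg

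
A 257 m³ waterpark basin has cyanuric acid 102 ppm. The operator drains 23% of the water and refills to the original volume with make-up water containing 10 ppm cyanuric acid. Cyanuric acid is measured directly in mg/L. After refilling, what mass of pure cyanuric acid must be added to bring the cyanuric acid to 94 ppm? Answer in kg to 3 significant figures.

Volume: 257 m³ = 257,000 L.
After draining 23% and refilling: 102 × 0.77 + 10 × 0.23 = 80.84 ppm.
Deficit to target: 94 − 80.84 = 13.16 mg/L.
Mass: 13.16 mg/L × 257,000 L = 3382 g cyanuric acid.

3.38 kg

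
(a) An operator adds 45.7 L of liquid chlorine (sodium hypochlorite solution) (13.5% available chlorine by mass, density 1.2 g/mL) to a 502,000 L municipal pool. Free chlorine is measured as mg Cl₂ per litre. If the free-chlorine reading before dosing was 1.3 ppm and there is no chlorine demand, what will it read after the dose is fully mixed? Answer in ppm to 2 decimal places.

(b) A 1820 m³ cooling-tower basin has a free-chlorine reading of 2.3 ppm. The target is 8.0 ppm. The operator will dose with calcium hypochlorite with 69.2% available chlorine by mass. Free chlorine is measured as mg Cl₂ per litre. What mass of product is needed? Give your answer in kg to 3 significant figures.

(a) Mass of solution: 45.7 L × 1000 mL/L × 1.2 g/mL = 54,840 g.
(a) Available chlorine delivered: 54,840 g × 0.135 = 7403 g as Cl₂.
(a) Concentration rise: 7403 g / 502,000 L = 14.75 mg/L = 14.75 ppm.
(a) Final FC: 1.3 + 14.75 = 16.05 ppm.

(b) Volume: 1820 m³ = 1,820,000 L.
(b) Chlorine deficit: 8.0 − 2.3 = 5.7 ppm = 5.7 mg/L as Cl₂.
(b) Cl₂ equivalent needed: 5.7 mg/L × 1,820,000 L = 10,370,000 mg = 10,370 g.
(b) Product at 69.2% available chlorine: 10,370 / 0.692 = 14,990 g.

(a) 16.05 ppm; (b) 15.0 kg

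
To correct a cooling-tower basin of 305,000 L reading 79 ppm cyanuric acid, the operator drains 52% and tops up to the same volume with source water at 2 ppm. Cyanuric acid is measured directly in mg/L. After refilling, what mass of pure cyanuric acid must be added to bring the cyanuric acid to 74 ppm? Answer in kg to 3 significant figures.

After draining 52% and refilling: 79 × 0.48 + 2 × 0.52 = 38.96 ppm.
Deficit to target: 74 − 38.96 = 35.04 mg/L.
Mass: 35.04 mg/L × 305,000 L = 10,690 g cyanuric acid.

10.7 kg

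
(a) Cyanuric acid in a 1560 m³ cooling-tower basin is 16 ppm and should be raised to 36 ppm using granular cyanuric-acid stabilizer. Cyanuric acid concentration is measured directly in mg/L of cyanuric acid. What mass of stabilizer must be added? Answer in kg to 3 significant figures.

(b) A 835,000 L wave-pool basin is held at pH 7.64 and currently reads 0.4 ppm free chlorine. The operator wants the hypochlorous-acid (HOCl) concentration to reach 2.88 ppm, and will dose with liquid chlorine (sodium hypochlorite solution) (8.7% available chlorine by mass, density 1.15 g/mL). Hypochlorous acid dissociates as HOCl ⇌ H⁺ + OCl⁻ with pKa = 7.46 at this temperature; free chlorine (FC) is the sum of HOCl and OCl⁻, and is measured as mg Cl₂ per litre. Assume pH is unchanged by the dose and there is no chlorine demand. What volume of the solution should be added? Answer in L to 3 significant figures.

(a) 31.2 kg; (b) 57.1 L

(a) Volume: 1560 m³ = 1,560,000 L.
(a) CYA to add: (36 − 16) = 20 mg/L × 1,560,000 L = 31,200 g cyanuric acid.

(b) [OCl⁻]/[HOCl] = 10^(pH − pKa) = 10^(7.64 − 7.46) = 1.514; fraction as HOCl = 1/(1 + 1.514) = 0.3978.
(b) Free chlorine required for 2.88 ppm HOCl: 2.88 / 0.3978 = 7.239 ppm.
(b) FC to add: 7.239 − 0.4 = 6.839 mg/L as Cl₂.
(b) Cl₂ equivalent: 6.839 mg/L × 835,000 L = 5711 g.
(b) Product at 8.7% available Cl: 5711 / 0.087 = 65,640 g.
(b) Volume: 65,640 g ÷ 1.15 g/mL = 57,080 mL.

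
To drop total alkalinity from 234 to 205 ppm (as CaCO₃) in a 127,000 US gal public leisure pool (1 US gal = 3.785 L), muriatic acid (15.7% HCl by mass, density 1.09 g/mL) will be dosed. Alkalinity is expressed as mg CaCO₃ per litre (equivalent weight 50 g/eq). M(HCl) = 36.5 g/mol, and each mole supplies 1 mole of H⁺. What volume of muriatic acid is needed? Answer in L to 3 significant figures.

Volume: 127,000 US gal × 3.785 L/gal = 480,695 L.
Alkalinity to neutralize: (234 − 205) = 29 mg/L as CaCO₃ × 480,695 L = 13,940 g as CaCO₃.
Equivalents of H⁺ required: 13,940 ÷ 50 g/eq = 278.8 eq = 278.8 mol HCl.
Mass of HCl: 278.8 × 36.5 = 10,180 g.
Mass of 15.7% solution: 10,180 / 0.157 = 64,820 g.
Volume: 64,820 g ÷ 1.09 g/mL = 59,470 mL.

59.5 L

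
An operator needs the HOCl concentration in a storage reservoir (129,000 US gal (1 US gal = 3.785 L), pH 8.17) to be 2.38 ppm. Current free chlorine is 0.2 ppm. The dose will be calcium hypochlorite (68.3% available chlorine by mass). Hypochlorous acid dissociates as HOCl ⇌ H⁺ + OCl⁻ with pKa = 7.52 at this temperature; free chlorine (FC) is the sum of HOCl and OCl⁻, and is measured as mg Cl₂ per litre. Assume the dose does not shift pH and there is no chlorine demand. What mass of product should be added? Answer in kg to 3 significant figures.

9.16 kg

Volume: 129,000 US gal × 3.785 L/gal = 488,265 L.
[OCl⁻]/[HOCl] = 10^(pH − pKa) = 10^(8.17 − 7.52) = 4.467; fraction as HOCl = 1/(1 + 4.467) = 0.1829.
Free chlorine required for 2.38 ppm HOCl: 2.38 / 0.1829 = 13.01 ppm.
FC to add: 13.01 − 0.2 = 12.81 mg/L as Cl₂.
Cl₂ equivalent: 12.81 mg/L × 488,265 L = 6255 g.
Product at 68.3% available Cl: 6255 / 0.683 = 9158 g.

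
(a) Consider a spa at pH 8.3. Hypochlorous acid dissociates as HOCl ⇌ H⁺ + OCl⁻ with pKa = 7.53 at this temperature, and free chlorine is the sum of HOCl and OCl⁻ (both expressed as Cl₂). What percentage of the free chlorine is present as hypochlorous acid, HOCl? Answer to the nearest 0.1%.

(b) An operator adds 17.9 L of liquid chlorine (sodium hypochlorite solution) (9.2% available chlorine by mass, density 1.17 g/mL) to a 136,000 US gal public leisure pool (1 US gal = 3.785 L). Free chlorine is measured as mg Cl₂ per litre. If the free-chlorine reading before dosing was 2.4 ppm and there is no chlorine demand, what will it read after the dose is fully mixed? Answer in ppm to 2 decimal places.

(a) 14.5%; (b) 6.14 ppm

(a) [OCl⁻]/[HOCl] = 10^(pH − pKa) = 10^(8.3 − 7.53) = 10^0.77 = 5.888.
(a) Fraction as HOCl = 1 / (1 + 5.888) = 0.1452.

(b) Volume: 136,000 US gal × 3.785 L/gal = 514,760 L.
(b) Mass of solution: 17.9 L × 1000 mL/L × 1.17 g/mL = 20,940 g.
(b) Available chlorine delivered: 20,940 g × 0.092 = 1927 g as Cl₂.
(b) Concentration rise: 1927 g / 514,760 L = 3.743 mg/L = 3.74 ppm.
(b) Final FC: 2.4 + 3.74 = 6.14 ppm.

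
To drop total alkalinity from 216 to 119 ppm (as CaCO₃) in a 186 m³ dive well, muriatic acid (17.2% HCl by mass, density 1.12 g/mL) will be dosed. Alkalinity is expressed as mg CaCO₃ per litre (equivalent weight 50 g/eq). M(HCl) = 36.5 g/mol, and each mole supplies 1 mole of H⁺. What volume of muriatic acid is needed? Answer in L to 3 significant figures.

68.4 L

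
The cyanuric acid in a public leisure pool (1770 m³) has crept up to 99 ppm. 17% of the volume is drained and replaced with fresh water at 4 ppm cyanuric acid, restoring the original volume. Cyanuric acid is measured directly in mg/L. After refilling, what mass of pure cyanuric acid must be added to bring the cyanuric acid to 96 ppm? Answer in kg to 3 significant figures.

Volume: 1770 m³ = 1,770,000 L.
After draining 17% and refilling: 99 × 0.83 + 4 × 0.17 = 82.85 ppm.
Deficit to target: 96 − 82.85 = 13.15 mg/L.
Mass: 13.15 mg/L × 1,770,000 L = 23,280 g cyanuric acid.

23.3 kg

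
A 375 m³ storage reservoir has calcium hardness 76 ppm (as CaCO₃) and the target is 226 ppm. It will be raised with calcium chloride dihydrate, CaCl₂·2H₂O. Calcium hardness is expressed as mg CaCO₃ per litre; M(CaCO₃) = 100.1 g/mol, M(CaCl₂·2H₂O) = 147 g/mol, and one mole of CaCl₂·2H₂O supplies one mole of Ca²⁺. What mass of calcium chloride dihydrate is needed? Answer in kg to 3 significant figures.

Volume: 375 m³ = 375,000 L.
Hardness to add: (226 − 76) = 150 mg/L as CaCO₃ × 375,000 L = 56,250 g as CaCO₃.
Moles of Ca²⁺ (1 mol Ca²⁺ ≡ 1 mol CaCO₃): 56,250 / 100.1 g/mol = 561.9 mol.
Mass of CaCl₂·2H₂O: 561.9 × 147 = 82,600 g.

82.6 kg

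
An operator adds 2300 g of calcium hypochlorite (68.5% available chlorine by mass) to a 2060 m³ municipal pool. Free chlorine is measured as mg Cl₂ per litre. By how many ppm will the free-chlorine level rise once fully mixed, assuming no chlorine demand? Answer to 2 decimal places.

0.76 ppm

Volume: 2060 m³ = 2,060,000 L.
Available chlorine delivered: 2300 g × 0.685 = 1576 g as Cl₂.
Concentration rise: 1576 g / 2,060,000 L = 0.7648 mg/L = 0.76 ppm.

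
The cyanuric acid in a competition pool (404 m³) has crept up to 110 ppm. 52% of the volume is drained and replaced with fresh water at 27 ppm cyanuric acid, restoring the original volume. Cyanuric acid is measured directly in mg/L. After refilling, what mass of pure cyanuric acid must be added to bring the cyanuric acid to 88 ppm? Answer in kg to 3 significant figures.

Volume: 404 m³ = 404,000 L.
After draining 52% and refilling: 110 × 0.48 + 27 × 0.52 = 66.84 ppm.
Deficit to target: 88 − 66.84 = 21.16 mg/L.
Mass: 21.16 mg/L × 404,000 L = 8549 g cyanuric acid.

8.55 kg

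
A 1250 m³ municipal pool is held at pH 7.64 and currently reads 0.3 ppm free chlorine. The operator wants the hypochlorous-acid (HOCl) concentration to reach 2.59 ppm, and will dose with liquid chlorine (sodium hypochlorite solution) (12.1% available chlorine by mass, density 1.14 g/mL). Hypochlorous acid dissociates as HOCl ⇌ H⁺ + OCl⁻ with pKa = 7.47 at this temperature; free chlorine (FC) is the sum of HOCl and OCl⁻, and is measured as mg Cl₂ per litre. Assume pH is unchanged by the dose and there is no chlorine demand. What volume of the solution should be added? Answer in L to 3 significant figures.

55.5 L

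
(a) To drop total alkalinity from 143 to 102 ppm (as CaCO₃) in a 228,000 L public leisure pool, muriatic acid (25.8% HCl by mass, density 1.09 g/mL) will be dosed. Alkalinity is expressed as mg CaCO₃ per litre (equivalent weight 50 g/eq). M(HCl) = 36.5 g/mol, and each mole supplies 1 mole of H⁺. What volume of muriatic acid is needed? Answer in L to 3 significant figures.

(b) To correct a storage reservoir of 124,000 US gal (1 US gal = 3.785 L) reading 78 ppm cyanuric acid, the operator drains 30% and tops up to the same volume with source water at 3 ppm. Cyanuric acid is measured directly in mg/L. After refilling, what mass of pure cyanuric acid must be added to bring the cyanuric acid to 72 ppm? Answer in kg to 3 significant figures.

(a) 24.3 L; (b) 7.74 kg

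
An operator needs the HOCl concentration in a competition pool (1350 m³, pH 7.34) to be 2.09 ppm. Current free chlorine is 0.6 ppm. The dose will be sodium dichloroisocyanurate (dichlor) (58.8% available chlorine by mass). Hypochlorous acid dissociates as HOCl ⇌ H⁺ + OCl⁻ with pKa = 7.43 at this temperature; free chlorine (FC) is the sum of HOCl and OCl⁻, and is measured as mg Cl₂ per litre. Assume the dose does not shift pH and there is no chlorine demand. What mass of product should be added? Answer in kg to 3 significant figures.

7.32 kg

Volume: 1350 m³ = 1,350,000 L.
[OCl⁻]/[HOCl] = 10^(pH − pKa) = 10^(7.34 − 7.43) = 0.8128; fraction as HOCl = 1/(1 + 0.8128) = 0.5516.
Free chlorine required for 2.09 ppm HOCl: 2.09 / 0.5516 = 3.789 ppm.
FC to add: 3.789 − 0.6 = 3.189 mg/L as Cl₂.
Cl₂ equivalent: 3.189 mg/L × 1,350,000 L = 4305 g.
Product at 58.8% available Cl: 4305 / 0.588 = 7321 g.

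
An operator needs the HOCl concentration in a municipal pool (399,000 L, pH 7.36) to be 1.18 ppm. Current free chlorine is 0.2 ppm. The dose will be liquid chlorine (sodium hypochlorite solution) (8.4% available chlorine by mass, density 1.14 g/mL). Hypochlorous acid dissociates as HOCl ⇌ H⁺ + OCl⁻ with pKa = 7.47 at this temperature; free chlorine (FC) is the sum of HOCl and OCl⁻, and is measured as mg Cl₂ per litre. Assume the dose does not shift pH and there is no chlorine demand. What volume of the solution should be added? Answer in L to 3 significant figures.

[OCl⁻]/[HOCl] = 10^(pH − pKa) = 10^(7.36 − 7.47) = 0.7762; fraction as HOCl = 1/(1 + 0.7762) = 0.563.
Free chlorine required for 1.18 ppm HOCl: 1.18 / 0.563 = 2.096 ppm.
FC to add: 2.096 − 0.2 = 1.896 mg/L as Cl₂.
Cl₂ equivalent: 1.896 mg/L × 399,000 L = 756.5 g.
Product at 8.4% available Cl: 756.5 / 0.084 = 9006 g.
Volume: 9006 g ÷ 1.14 g/mL = 7900 mL.

7.90 L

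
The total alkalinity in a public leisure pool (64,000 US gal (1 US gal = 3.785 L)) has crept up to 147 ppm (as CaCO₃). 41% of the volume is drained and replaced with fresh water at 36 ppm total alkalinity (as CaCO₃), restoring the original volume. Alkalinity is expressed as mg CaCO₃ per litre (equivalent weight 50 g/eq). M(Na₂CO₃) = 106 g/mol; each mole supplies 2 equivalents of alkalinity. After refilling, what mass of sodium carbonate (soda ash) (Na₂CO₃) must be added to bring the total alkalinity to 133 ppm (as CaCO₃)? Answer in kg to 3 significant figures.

8.09 kg

Volume: 64,000 US gal × 3.785 L/gal = 242,240 L.
After draining 41% and refilling: 147 × 0.59 + 36 × 0.41 = 101.49 ppm.
Deficit to target: 133 − 101.49 = 31.51 mg/L.
As CaCO₃: 31.51 mg/L × 242,240 L = 7633 g; ÷ 50 g/eq ÷ 2 = 76.33 mol Na₂CO₃.
Mass: 76.33 × 106 = 8091 g.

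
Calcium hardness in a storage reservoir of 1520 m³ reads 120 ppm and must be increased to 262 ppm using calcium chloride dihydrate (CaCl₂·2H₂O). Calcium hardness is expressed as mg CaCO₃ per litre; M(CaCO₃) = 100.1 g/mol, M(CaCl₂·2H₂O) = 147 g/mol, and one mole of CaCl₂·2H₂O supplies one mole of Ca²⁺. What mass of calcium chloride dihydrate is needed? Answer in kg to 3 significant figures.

317 kg

Volume: 1520 m³ = 1,520,000 L.
Hardness to add: (262 − 120) = 142 mg/L as CaCO₃ × 1,520,000 L = 215,800 g as CaCO₃.
Moles of Ca²⁺ (1 mol Ca²⁺ ≡ 1 mol CaCO₃): 215,800 / 100.1 g/mol = 2156 mol.
Mass of CaCl₂·2H₂O: 2156 × 147 = 317,000 g.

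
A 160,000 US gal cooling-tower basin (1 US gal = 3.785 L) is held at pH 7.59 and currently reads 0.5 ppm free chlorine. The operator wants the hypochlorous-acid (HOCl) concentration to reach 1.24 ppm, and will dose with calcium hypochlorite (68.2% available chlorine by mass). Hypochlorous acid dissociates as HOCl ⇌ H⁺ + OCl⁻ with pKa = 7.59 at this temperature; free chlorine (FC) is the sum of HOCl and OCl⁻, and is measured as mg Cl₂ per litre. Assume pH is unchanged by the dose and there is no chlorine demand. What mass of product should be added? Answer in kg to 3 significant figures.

1.76 kg

Volume: 160,000 US gal × 3.785 L/gal = 605,600 L.
[OCl⁻]/[HOCl] = 10^(pH − pKa) = 10^(7.59 − 7.59) = 1; fraction as HOCl = 1/(1 + 1) = 0.5.
Free chlorine required for 1.24 ppm HOCl: 1.24 / 0.5 = 2.48 ppm.
FC to add: 2.48 − 0.5 = 1.98 mg/L as Cl₂.
Cl₂ equivalent: 1.98 mg/L × 605,600 L = 1199 g.
Product at 68.2% available Cl: 1199 / 0.682 = 1758 g.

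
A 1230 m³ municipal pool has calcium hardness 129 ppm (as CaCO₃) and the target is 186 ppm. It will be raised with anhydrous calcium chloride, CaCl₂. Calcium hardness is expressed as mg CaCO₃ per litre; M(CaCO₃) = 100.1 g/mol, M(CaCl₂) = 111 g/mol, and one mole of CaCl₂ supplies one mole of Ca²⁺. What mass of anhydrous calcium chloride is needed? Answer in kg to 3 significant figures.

77.7 kg

Volume: 1230 m³ = 1,230,000 L.
Hardness to add: (186 − 129) = 57 mg/L as CaCO₃ × 1,230,000 L = 70,110 g as CaCO₃.
Moles of Ca²⁺ (1 mol Ca²⁺ ≡ 1 mol CaCO₃): 70,110 / 100.1 g/mol = 700.4 mol.
Mass of CaCl₂: 700.4 × 111 = 77,740 g.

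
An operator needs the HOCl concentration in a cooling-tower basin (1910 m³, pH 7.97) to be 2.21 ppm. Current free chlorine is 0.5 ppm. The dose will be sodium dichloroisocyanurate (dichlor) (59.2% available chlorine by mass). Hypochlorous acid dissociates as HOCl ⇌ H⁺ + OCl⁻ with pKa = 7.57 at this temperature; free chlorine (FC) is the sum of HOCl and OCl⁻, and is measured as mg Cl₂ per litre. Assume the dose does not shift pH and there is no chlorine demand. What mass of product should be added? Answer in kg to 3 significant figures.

23.4 kg

Volume: 1910 m³ = 1,910,000 L.
[OCl⁻]/[HOCl] = 10^(pH − pKa) = 10^(7.97 − 7.57) = 2.512; fraction as HOCl = 1/(1 + 2.512) = 0.2847.
Free chlorine required for 2.21 ppm HOCl: 2.21 / 0.2847 = 7.761 ppm.
FC to add: 7.761 − 0.5 = 7.261 mg/L as Cl₂.
Cl₂ equivalent: 7.261 mg/L × 1,910,000 L = 13,870 g.
Product at 59.2% available Cl: 13,870 / 0.592 = 23,430 g.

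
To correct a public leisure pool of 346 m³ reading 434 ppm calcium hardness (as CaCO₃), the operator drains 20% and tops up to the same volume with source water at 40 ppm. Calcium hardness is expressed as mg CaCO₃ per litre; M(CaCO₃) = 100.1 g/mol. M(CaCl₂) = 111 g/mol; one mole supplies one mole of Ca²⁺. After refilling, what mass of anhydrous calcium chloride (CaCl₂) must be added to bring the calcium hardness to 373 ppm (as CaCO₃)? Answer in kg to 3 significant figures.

Volume: 346 m³ = 346,000 L.
After draining 20% and refilling: 434 × 0.80 + 40 × 0.20 = 355.2 ppm.
Deficit to target: 373 − 355.2 = 17.8 mg/L.
As CaCO₃: 17.8 mg/L × 346,000 L = 6159 g; ÷ 100.1 = 61.53 mol Ca²⁺.
Mass: 61.53 × 111 = 6829 g.

6.83 kg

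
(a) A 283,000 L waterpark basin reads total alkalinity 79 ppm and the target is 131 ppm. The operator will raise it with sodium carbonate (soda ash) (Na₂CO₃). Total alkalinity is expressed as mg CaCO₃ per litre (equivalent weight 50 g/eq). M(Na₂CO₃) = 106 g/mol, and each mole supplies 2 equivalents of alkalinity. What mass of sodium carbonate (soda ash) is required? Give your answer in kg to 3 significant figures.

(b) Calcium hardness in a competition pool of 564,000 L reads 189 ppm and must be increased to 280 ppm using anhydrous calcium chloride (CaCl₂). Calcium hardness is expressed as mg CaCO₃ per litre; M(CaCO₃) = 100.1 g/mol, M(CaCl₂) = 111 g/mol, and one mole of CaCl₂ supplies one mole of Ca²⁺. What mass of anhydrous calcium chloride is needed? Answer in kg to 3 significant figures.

(a) 15.6 kg; (b) 56.9 kg

(a) Alkalinity to add: (131 − 79) = 52 mg/L as CaCO₃ × 283,000 L = 14,720 g as CaCO₃.
(a) Equivalents: 14,720 g ÷ 50 g/eq = 294.3 eq.
(a) Each mole of Na₂CO₃ supplies 2 eq, so 294.3 / 2 = 147.2 mol.
(a) Mass: 147.2 mol × 106 g/mol = 15,600 g.

(b) Hardness to add: (280 − 189) = 91 mg/L as CaCO₃ × 564,000 L = 51,320 g as CaCO₃.
(b) Moles of Ca²⁺ (1 mol Ca²⁺ ≡ 1 mol CaCO₃): 51,320 / 100.1 g/mol = 512.7 mol.
(b) Mass of CaCl₂: 512.7 × 111 = 56,910 g.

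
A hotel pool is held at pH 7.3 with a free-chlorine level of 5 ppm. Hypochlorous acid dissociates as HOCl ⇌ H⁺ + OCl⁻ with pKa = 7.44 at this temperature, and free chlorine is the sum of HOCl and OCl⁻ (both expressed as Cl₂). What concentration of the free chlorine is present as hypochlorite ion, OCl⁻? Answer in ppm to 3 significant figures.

[OCl⁻]/[HOCl] = 10^(pH − pKa) = 10^(7.3 − 7.44) = 10^-0.14 = 0.7244.
Fraction as HOCl = 1 / (1 + 0.7244) = 0.5799.
OCl⁻ = (1 − 0.5799) × 5 ppm = 2.101 ppm.

2.10 ppm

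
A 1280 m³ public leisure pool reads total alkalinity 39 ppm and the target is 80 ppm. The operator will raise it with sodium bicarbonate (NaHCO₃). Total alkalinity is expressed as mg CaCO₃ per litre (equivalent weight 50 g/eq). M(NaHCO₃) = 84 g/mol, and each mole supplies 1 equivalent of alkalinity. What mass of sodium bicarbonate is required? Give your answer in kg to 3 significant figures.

88.2 kg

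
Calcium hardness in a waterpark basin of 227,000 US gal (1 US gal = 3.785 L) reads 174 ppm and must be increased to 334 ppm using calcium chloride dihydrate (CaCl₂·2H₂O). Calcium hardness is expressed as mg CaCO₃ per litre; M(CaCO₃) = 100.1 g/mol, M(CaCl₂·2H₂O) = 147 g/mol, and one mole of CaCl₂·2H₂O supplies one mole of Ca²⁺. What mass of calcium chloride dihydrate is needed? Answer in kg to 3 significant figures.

Volume: 227,000 US gal × 3.785 L/gal = 859,195 L.
Hardness to add: (334 − 174) = 160 mg/L as CaCO₃ × 859,195 L = 137,500 g as CaCO₃.
Moles of Ca²⁺ (1 mol Ca²⁺ ≡ 1 mol CaCO₃): 137,500 / 100.1 g/mol = 1373 mol.
Mass of CaCl₂·2H₂O: 1373 × 147 = 201,900 g.

202 kg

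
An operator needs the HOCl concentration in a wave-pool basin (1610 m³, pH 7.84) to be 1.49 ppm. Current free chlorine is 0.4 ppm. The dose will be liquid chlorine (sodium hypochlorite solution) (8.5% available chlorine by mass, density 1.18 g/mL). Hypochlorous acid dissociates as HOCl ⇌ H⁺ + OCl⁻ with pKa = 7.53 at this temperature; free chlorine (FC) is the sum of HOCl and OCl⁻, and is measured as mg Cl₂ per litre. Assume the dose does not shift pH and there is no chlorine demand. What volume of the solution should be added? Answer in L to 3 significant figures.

66.3 L

Volume: 1610 m³ = 1,610,000 L.
[OCl⁻]/[HOCl] = 10^(pH − pKa) = 10^(7.84 − 7.53) = 2.042; fraction as HOCl = 1/(1 + 2.042) = 0.3288.
Free chlorine required for 1.49 ppm HOCl: 1.49 / 0.3288 = 4.532 ppm.
FC to add: 4.532 − 0.4 = 4.132 mg/L as Cl₂.
Cl₂ equivalent: 4.132 mg/L × 1,610,000 L = 6653 g.
Product at 8.5% available Cl: 6653 / 0.085 = 78,270 g.
Volume: 78,270 g ÷ 1.18 g/mL = 66,330 mL.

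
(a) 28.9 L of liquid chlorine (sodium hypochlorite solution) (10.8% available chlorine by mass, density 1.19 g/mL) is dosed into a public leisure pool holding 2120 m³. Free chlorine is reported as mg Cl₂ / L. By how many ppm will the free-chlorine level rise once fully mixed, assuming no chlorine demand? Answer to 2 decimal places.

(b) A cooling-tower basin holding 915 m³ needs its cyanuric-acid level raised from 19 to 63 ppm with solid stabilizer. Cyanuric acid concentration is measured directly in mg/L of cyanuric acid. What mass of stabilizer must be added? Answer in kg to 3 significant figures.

(a) 1.75 ppm; (b) 40.3 kg

(a) Volume: 2120 m³ = 2,120,000 L.
(a) Mass of solution: 28.9 L × 1000 mL/L × 1.19 g/mL = 34,390 g.
(a) Available chlorine delivered: 34,390 g × 0.108 = 3714 g as Cl₂.
(a) Concentration rise: 3714 g / 2,120,000 L = 1.752 mg/L = 1.75 ppm.

(b) Volume: 915 m³ = 915,000 L.
(b) CYA to add: (63 − 19) = 44 mg/L × 915,000 L = 40,260 g cyanuric acid.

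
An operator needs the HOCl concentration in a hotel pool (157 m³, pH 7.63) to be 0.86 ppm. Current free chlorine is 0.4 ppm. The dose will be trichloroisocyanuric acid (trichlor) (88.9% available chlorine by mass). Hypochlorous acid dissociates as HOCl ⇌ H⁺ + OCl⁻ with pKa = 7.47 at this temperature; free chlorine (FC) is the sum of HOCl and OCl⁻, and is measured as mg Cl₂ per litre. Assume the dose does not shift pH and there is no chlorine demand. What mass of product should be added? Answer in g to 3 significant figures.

301 g

Volume: 157 m³ = 157,000 L.
[OCl⁻]/[HOCl] = 10^(pH − pKa) = 10^(7.63 − 7.47) = 1.445; fraction as HOCl = 1/(1 + 1.445) = 0.4089.
Free chlorine required for 0.86 ppm HOCl: 0.86 / 0.4089 = 2.103 ppm.
FC to add: 2.103 − 0.4 = 1.703 mg/L as Cl₂.
Cl₂ equivalent: 1.703 mg/L × 157,000 L = 267.4 g.
Product at 88.9% available Cl: 267.4 / 0.889 = 300.8 g.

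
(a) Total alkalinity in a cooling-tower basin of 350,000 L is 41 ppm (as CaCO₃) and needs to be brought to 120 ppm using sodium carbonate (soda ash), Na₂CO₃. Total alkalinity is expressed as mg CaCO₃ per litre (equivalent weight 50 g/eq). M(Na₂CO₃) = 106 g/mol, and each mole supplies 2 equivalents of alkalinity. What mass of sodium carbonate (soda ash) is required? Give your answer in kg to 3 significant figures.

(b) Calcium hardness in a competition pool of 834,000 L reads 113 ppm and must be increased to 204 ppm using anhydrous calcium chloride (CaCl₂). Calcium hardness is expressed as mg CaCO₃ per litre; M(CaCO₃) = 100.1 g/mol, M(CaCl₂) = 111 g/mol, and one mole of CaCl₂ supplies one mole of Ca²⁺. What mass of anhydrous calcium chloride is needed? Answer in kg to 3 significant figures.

(a) 29.3 kg; (b) 84.2 kg

(a) Alkalinity to add: (120 − 41) = 79 mg/L as CaCO₃ × 350,000 L = 27,650 g as CaCO₃.
(a) Equivalents: 27,650 g ÷ 50 g/eq = 553 eq.
(a) Each mole of Na₂CO₃ supplies 2 eq, so 553 / 2 = 276.5 mol.
(a) Mass: 276.5 mol × 106 g/mol = 29,310 g.

(b) Hardness to add: (204 − 113) = 91 mg/L as CaCO₃ × 834,000 L = 75,890 g as CaCO₃.
(b) Moles of Ca²⁺ (1 mol Ca²⁺ ≡ 1 mol CaCO₃): 75,890 / 100.1 g/mol = 758.2 mol.
(b) Mass of CaCl₂: 758.2 × 111 = 84,160 g.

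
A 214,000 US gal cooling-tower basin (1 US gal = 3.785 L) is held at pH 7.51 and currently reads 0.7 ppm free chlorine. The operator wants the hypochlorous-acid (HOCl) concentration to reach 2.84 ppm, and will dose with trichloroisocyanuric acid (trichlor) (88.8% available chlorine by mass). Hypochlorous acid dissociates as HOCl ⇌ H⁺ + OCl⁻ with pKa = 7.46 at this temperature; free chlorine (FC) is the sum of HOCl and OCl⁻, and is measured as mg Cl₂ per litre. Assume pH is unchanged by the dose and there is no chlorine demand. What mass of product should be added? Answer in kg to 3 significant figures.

Volume: 214,000 US gal × 3.785 L/gal = 809,990 L.
[OCl⁻]/[HOCl] = 10^(pH − pKa) = 10^(7.51 − 7.46) = 1.122; fraction as HOCl = 1/(1 + 1.122) = 0.4712.
Free chlorine required for 2.84 ppm HOCl: 2.84 / 0.4712 = 6.027 ppm.
FC to add: 6.027 − 0.7 = 5.327 mg/L as Cl₂.
Cl₂ equivalent: 5.327 mg/L × 809,990 L = 4314 g.
Product at 88.8% available Cl: 4314 / 0.888 = 4859 g.

4.86 kg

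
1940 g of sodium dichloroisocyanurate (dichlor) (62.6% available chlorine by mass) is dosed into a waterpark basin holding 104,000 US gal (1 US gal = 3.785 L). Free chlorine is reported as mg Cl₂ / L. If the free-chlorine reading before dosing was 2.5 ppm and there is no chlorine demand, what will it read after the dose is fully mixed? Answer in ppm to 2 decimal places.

5.59 ppm

Volume: 104,000 US gal × 3.785 L/gal = 393,640 L.
Available chlorine delivered: 1940 g × 0.626 = 1214 g as Cl₂.
Concentration rise: 1214 g / 393,640 L = 3.085 mg/L = 3.09 ppm.
Final FC: 2.5 + 3.09 = 5.59 ppm.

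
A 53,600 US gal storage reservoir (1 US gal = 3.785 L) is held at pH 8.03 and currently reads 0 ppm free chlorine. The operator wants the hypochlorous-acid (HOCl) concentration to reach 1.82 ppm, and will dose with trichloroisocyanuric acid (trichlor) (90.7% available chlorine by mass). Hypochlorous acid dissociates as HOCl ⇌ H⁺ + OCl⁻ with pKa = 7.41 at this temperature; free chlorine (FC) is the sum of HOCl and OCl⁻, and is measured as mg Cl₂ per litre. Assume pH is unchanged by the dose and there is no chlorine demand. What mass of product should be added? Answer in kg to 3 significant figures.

Volume: 53,600 US gal × 3.785 L/gal = 202,876 L.
[OCl⁻]/[HOCl] = 10^(pH − pKa) = 10^(8.03 − 7.41) = 4.169; fraction as HOCl = 1/(1 + 4.169) = 0.1935.
Free chlorine required for 1.82 ppm HOCl: 1.82 / 0.1935 = 9.407 ppm.
FC to add: 9.407 − 0 = 9.407 mg/L as Cl₂.
Cl₂ equivalent: 9.407 mg/L × 202,876 L = 1908 g.
Product at 90.7% available Cl: 1908 / 0.907 = 2104 g.

2.10 kg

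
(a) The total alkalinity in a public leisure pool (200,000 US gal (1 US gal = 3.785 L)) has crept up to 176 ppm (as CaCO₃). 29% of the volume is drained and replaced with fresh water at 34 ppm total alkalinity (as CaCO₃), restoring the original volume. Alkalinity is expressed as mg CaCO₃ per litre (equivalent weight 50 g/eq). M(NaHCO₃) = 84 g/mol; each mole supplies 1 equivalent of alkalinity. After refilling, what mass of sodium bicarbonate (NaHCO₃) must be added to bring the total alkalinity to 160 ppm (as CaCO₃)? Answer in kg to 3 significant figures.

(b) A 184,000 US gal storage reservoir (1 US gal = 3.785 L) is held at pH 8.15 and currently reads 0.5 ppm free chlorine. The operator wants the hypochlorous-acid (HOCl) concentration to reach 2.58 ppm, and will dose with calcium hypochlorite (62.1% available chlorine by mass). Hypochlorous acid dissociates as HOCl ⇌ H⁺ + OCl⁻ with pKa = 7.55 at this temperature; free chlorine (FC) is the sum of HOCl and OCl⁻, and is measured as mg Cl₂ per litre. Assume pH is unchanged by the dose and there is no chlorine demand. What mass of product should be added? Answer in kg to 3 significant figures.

(a) Volume: 200,000 US gal × 3.785 L/gal = 757,000 L.
(a) After draining 29% and refilling: 176 × 0.71 + 34 × 0.29 = 134.82 ppm.
(a) Deficit to target: 160 − 134.82 = 25.18 mg/L.
(a) As CaCO₃: 25.18 mg/L × 757,000 L = 19,060 g; ÷ 50 g/eq ÷ 1 = 381.2 mol NaHCO₃.
(a) Mass: 381.2 × 84 = 32,020 g.

(b) Volume: 184,000 US gal × 3.785 L/gal = 696,440 L.
(b) [OCl⁻]/[HOCl] = 10^(pH − pKa) = 10^(8.15 − 7.55) = 3.981; fraction as HOCl = 1/(1 + 3.981) = 0.2008.
(b) Free chlorine required for 2.58 ppm HOCl: 2.58 / 0.2008 = 12.85 ppm.
(b) FC to add: 12.85 − 0.5 = 12.35 mg/L as Cl₂.
(b) Cl₂ equivalent: 12.35 mg/L × 696,440 L = 8602 g.
(b) Product at 62.1% available Cl: 8602 / 0.621 = 13,850 g.

(a) 32.0 kg; (b) 13.9 kg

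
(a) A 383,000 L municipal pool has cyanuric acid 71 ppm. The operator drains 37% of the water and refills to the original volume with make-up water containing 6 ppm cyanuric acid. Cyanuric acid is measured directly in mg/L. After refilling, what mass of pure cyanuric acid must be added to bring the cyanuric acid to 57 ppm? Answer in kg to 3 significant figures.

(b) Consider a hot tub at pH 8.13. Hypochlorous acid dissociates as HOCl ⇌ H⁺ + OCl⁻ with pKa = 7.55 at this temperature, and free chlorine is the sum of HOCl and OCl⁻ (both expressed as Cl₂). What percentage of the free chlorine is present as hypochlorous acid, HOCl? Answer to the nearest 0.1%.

(a) After draining 37% and refilling: 71 × 0.63 + 6 × 0.37 = 46.95 ppm.
(a) Deficit to target: 57 − 46.95 = 10.05 mg/L.
(a) Mass: 10.05 mg/L × 383,000 L = 3849 g cyanuric acid.

(b) [OCl⁻]/[HOCl] = 10^(pH − pKa) = 10^(8.13 − 7.55) = 10^0.58 = 3.802.
(b) Fraction as HOCl = 1 / (1 + 3.802) = 0.2083.

(a) 3.85 kg; (b) 20.8%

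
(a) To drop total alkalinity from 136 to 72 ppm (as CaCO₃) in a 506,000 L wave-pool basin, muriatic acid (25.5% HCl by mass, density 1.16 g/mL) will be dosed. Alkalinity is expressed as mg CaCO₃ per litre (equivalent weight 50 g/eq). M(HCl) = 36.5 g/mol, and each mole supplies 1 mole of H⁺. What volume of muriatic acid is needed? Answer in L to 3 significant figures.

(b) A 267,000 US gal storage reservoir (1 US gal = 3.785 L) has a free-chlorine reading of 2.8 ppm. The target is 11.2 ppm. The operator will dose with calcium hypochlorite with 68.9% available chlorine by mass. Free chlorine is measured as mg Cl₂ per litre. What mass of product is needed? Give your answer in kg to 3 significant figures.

(a) 79.9 L; (b) 12.3 kg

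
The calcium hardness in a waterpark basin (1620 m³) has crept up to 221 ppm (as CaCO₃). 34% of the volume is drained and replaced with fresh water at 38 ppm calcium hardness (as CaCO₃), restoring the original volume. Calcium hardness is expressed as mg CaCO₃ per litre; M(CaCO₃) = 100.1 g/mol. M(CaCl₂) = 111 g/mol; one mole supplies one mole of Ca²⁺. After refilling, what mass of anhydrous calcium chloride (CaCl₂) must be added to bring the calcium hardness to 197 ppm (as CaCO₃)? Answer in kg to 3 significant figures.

Volume: 1620 m³ = 1,620,000 L.
After draining 34% and refilling: 221 × 0.66 + 38 × 0.34 = 158.78 ppm.
Deficit to target: 197 − 158.78 = 38.22 mg/L.
As CaCO₃: 38.22 mg/L × 1,620,000 L = 61,920 g; ÷ 100.1 = 618.5 mol Ca²⁺.
Mass: 618.5 × 111 = 68,660 g.

68.7 kg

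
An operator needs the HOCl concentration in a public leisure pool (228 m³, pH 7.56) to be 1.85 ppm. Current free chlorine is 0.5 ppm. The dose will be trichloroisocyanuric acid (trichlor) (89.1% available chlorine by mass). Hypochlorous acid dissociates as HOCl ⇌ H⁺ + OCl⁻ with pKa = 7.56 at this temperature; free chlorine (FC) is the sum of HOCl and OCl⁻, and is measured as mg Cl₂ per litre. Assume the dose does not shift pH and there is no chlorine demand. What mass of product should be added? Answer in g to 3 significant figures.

819 g

Volume: 228 m³ = 228,000 L.
[OCl⁻]/[HOCl] = 10^(pH − pKa) = 10^(7.56 − 7.56) = 1; fraction as HOCl = 1/(1 + 1) = 0.5.
Free chlorine required for 1.85 ppm HOCl: 1.85 / 0.5 = 3.7 ppm.
FC to add: 3.7 − 0.5 = 3.2 mg/L as Cl₂.
Cl₂ equivalent: 3.2 mg/L × 228,000 L = 729.6 g.
Product at 89.1% available Cl: 729.6 / 0.891 = 818.9 g.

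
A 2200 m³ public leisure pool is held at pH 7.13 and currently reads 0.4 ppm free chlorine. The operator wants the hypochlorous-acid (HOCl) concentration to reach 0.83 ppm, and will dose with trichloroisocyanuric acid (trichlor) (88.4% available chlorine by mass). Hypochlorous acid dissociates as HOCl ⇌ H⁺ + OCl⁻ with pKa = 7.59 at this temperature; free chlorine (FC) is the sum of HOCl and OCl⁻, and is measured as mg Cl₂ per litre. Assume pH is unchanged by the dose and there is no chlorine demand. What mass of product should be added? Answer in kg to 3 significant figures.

1.79 kg

Volume: 2200 m³ = 2,200,000 L.
[OCl⁻]/[HOCl] = 10^(pH − pKa) = 10^(7.13 − 7.59) = 0.3467; fraction as HOCl = 1/(1 + 0.3467) = 0.7425.
Free chlorine required for 0.83 ppm HOCl: 0.83 / 0.7425 = 1.118 ppm.
FC to add: 1.118 − 0.4 = 0.7178 mg/L as Cl₂.
Cl₂ equivalent: 0.7178 mg/L × 2,200,000 L = 1579 g.
Product at 88.4% available Cl: 1579 / 0.884 = 1786 g.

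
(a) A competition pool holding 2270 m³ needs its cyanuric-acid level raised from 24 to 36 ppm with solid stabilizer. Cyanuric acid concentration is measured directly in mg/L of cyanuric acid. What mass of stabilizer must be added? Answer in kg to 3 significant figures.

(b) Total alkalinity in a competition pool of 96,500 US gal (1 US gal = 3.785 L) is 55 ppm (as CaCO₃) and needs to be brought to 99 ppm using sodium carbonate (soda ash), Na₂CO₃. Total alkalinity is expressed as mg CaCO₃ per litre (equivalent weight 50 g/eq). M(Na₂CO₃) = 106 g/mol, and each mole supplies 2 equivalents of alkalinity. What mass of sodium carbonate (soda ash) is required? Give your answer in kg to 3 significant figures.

(a) Volume: 2270 m³ = 2,270,000 L.
(a) CYA to add: (36 − 24) = 12 mg/L × 2,270,000 L = 27,240 g cyanuric acid.

(b) Volume: 96,500 US gal × 3.785 L/gal = 365,252 L.
(b) Alkalinity to add: (99 − 55) = 44 mg/L as CaCO₃ × 365,252 L = 16,070 g as CaCO₃.
(b) Equivalents: 16,070 g ÷ 50 g/eq = 321.4 eq.
(b) Each mole of Na₂CO₃ supplies 2 eq, so 321.4 / 2 = 160.7 mol.
(b) Mass: 160.7 mol × 106 g/mol = 17,040 g.

(a) 27.2 kg; (b) 17.0 kg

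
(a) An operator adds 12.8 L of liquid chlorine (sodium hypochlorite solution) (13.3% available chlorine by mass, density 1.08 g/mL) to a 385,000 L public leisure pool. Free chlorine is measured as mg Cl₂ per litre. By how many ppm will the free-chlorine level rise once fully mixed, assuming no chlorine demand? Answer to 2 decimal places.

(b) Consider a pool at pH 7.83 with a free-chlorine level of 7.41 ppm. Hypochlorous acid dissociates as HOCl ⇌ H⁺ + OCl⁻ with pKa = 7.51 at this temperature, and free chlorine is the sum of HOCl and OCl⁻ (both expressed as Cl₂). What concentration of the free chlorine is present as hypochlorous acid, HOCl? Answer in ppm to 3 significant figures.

(a) 4.78 ppm; (b) 2.40 ppm

(a) Mass of solution: 12.8 L × 1000 mL/L × 1.08 g/mL = 13,820 g.
(a) Available chlorine delivered: 13,820 g × 0.133 = 1839 g as Cl₂.
(a) Concentration rise: 1839 g / 385,000 L = 4.776 mg/L = 4.78 ppm.

(b) [OCl⁻]/[HOCl] = 10^(pH − pKa) = 10^(7.83 − 7.51) = 10^0.32 = 2.089.
(b) Fraction as HOCl = 1 / (1 + 2.089) = 0.3237.
(b) HOCl = 0.3237 × 7.41 ppm = 2.399 ppm.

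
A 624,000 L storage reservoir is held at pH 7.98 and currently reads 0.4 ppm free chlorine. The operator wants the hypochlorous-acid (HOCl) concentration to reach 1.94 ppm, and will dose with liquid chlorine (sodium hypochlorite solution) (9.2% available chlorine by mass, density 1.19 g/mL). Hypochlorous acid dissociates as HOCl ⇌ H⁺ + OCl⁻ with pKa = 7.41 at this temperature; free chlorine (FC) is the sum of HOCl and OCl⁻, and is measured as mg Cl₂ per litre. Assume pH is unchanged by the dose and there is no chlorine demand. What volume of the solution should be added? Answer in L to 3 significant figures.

49.9 L

[OCl⁻]/[HOCl] = 10^(pH − pKa) = 10^(7.98 − 7.41) = 3.715; fraction as HOCl = 1/(1 + 3.715) = 0.2121.
Free chlorine required for 1.94 ppm HOCl: 1.94 / 0.2121 = 9.148 ppm.
FC to add: 9.148 − 0.4 = 8.748 mg/L as Cl₂.
Cl₂ equivalent: 8.748 mg/L × 624,000 L = 5459 g.
Product at 9.2% available Cl: 5459 / 0.092 = 59,330 g.
Volume: 59,330 g ÷ 1.19 g/mL = 49,860 mL.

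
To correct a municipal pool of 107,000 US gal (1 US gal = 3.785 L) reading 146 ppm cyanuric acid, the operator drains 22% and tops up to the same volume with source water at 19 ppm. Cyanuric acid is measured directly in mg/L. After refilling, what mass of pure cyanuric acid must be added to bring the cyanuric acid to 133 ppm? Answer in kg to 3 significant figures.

6.05 kg

Volume: 107,000 US gal × 3.785 L/gal = 404,995 L.
After draining 22% and refilling: 146 × 0.78 + 19 × 0.22 = 118.06 ppm.
Deficit to target: 133 − 118.06 = 14.94 mg/L.
Mass: 14.94 mg/L × 404,995 L = 6051 g cyanuric acid.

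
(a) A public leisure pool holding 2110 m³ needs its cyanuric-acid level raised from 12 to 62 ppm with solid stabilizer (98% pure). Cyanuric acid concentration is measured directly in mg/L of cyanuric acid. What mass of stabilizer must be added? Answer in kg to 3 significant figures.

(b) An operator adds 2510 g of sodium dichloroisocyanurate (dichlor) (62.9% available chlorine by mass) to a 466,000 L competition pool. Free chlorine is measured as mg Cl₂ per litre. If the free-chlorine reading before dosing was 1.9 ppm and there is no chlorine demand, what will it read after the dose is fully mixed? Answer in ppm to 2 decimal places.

(a) 108 kg; (b) 5.29 ppm

(a) Volume: 2110 m³ = 2,110,000 L.
(a) CYA to add: (62 − 12) = 50 mg/L × 2,110,000 L = 105,500 g cyanuric acid.
(a) At 98% purity: 105,500 / 0.98 = 107,700 g product.

(b) Available chlorine delivered: 2510 g × 0.629 = 1579 g as Cl₂.
(b) Concentration rise: 1579 g / 466,000 L = 3.388 mg/L = 3.39 ppm.
(b) Final FC: 1.9 + 3.39 = 5.29 ppm.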